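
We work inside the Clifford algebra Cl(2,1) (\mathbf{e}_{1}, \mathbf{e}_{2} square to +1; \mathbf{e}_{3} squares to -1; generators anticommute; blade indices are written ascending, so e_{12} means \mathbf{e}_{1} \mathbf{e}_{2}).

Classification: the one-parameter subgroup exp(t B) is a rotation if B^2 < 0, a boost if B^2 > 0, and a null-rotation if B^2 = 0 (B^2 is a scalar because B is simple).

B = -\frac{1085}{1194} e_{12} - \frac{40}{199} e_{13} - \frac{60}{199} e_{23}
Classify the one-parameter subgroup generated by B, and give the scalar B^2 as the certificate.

B^2 term by term: the squares give (-\frac{1085}{1194})^2*(e_{12})^2 + (-\frac{40}{199})^2*(e_{13})^2 + (-\frac{60}{199})^2*(e_{23})^2 = \frac{1177225}{1425636}*(-1) + \frac{1600}{39601}*(+1) + \frac{3600}{39601}*(+1) = -\frac{25}{36} (each basis 2-blade squares to minus the product of its generators' squares); cross terms between blades sharing an index anticommute and cancel. So B^2 = -\frac{25}{36}.
Answer: rotation, certificate B^2 = -\frac{25}{36}. Certificate logic: -\frac{25}{36} is a conjugation-invariant scalar, so its sign fixes rotation versus boost versus null-rotation outright.


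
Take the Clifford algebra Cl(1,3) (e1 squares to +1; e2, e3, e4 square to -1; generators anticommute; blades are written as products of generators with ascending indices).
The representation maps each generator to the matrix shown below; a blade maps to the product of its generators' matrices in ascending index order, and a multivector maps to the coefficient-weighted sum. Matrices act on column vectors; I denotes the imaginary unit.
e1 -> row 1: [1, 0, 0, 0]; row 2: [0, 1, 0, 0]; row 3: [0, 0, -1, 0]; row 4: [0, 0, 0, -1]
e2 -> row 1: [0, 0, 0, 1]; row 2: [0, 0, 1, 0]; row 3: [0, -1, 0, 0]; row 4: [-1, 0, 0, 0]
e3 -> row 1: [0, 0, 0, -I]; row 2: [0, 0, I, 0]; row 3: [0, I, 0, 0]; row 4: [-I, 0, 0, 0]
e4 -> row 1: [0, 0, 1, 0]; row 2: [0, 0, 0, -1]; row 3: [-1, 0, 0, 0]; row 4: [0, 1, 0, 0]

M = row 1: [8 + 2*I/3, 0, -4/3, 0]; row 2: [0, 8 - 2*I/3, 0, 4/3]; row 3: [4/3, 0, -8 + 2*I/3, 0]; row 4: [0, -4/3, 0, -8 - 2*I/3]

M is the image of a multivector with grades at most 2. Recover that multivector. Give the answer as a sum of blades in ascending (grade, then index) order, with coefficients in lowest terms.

Method: the blade images are trace-orthogonal — tr(rho(e_A) rho(e_B)^-1) = 4 if A = B and 0 otherwise — and rho(e_A)^-1 = (e_A)^2 * rho(e_A) with (e_A)^2 = +1 or -1, so the coefficient of e_A in the preimage is (e_A)^2 * tr(M rho(e_A))/4.
Nonzero projections over blades of grade <= 2: e1: (e1)^2 = +1, tr(M rho(e1)) = 32, coefficient 8; e4: (e4)^2 = -1, tr(M rho(e4)) = 16/3, coefficient -4/3; e2 e3: (e2 e3)^2 = -1, tr(M rho(e2 e3)) = 8/3, coefficient -2/3. Every other blade of grade <= 2 projects to 0.
Answer: 8*e1 - 4/3*e4 - 2/3*e2 e3


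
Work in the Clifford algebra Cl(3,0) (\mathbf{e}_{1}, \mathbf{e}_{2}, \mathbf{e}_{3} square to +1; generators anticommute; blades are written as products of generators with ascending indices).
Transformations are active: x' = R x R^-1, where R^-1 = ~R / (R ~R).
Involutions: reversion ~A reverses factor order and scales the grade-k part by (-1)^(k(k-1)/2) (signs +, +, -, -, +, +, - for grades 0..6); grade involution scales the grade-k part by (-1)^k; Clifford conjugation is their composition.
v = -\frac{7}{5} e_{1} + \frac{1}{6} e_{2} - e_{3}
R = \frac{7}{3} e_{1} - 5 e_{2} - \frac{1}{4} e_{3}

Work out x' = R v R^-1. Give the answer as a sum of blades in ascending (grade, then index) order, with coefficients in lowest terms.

~R = \frac{7}{3} e_{1} - 5 e_{2} - \frac{1}{4} e_{3}, and R ~R = \frac{4393}{144}, so R^-1 = ~R / (\frac{4393}{144}).
R v = -\frac{77}{20} - \frac{119}{18} e_{1} e_{2} - \frac{161}{60} e_{1} e_{3} + \frac{121}{24} e_{2} e_{3}
Answer: \frac{3563}{4393} e_{1} + \frac{28871}{26358} e_{2} + \frac{23351}{21965} e_{3}


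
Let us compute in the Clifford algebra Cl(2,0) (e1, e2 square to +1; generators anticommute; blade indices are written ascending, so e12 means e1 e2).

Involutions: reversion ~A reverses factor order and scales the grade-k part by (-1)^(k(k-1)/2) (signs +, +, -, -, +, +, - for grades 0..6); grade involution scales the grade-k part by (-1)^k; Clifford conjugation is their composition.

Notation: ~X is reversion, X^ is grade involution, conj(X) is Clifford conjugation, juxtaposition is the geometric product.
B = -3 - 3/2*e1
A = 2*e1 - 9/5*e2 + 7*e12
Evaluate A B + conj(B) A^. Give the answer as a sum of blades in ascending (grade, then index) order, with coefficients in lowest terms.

first term: -3 - 6*e1 + 159/10*e2 - 237/10*e12
second term: -3 + 6*e1 + 51/10*e2 - 183/10*e12
Answer: -6 + 21*e2 - 42*e12


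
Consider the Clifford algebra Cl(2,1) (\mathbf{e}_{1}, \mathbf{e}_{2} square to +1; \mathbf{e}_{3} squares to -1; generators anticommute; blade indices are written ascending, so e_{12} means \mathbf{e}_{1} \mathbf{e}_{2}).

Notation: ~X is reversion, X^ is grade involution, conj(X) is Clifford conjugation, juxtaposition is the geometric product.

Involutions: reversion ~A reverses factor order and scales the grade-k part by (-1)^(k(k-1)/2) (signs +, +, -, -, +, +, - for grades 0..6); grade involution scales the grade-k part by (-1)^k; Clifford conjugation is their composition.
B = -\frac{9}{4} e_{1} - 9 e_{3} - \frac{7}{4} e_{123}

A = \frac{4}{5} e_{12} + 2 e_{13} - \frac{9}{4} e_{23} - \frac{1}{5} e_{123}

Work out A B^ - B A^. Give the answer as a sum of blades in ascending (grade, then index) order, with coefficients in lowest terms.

first term: -\frac{7}{20} - \frac{351}{16} e_{1} + \frac{299}{20} e_{2} - \frac{59}{10} e_{3} + \frac{9}{5} e_{12} - \frac{9}{20} e_{23} + \frac{171}{80} e_{123}
second term: -\frac{7}{20} - \frac{225}{16} e_{1} + \frac{439}{20} e_{2} - \frac{31}{10} e_{3} + \frac{9}{5} e_{12} - \frac{9}{20} e_{23} - \frac{171}{80} e_{123}
Answer: -\frac{63}{8} e_{1} - 7 e_{2} - \frac{14}{5} e_{3} + \frac{171}{40} e_{123}


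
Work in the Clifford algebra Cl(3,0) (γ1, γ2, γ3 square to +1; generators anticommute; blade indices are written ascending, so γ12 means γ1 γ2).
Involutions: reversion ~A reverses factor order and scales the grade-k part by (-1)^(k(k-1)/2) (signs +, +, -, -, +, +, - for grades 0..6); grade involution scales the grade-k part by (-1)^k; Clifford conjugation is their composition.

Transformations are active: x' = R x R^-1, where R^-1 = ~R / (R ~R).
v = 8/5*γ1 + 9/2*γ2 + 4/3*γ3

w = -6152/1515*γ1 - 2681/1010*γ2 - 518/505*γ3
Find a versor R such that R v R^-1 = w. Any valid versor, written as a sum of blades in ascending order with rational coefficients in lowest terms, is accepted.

A norm check does it: q(v) = q(w) = 22129/900, hence R = v + w = -3728/1515*γ1 + 932/505*γ2 + 466/1515*γ3 realises the map — parallel part kept, (v - w)/2 negated, v carried to w.
Answer: -3728/1515*γ1 + 932/505*γ2 + 466/1515*γ3


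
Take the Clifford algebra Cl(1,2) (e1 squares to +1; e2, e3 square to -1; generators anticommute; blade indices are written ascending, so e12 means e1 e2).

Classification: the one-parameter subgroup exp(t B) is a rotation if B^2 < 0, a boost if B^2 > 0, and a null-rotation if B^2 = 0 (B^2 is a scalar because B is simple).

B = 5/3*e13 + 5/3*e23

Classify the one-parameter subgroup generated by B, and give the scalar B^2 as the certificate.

B^2 term by term: the squares give (5/3)^2*(e13)^2 + (5/3)^2*(e23)^2 = 25/9*(+1) + 25/9*(-1) = 0 (each basis 2-blade squares to minus the product of its generators' squares); cross terms between blades sharing an index anticommute and cancel. So B^2 = 0.
Answer: null-rotation, certificate B^2 = 0. The invariant at work: B^2 = 0 is unchanged by conjugation, hence its sign classifies the subgroup whatever basis B is written in.


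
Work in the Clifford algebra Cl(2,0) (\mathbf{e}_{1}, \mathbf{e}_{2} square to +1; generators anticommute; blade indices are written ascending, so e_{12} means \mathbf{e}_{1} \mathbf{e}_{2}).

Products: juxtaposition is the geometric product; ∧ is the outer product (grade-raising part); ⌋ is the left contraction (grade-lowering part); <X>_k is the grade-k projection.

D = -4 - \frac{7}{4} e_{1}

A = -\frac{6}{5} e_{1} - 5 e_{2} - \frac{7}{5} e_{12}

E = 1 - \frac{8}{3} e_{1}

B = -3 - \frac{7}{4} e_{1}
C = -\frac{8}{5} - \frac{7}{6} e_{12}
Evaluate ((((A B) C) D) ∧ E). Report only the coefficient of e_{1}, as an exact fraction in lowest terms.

step 1: \frac{21}{10} + \frac{18}{5} e_{1} + \frac{251}{20} e_{2} - \frac{91}{20} e_{12}
step 2: -\frac{5201}{600} + \frac{5329}{600} e_{1} - \frac{607}{25} e_{2} + \frac{483}{100} e_{12}
step 3: \frac{45913}{2400} - \frac{48857}{2400} e_{1} + \frac{42229}{400} e_{2} - \frac{6181}{100} e_{12}
step 4: \frac{45913}{2400} - \frac{20555}{288} e_{1} + \frac{42229}{400} e_{2} + \frac{13183}{60} e_{12}
Answer: -\frac{20555}{288}


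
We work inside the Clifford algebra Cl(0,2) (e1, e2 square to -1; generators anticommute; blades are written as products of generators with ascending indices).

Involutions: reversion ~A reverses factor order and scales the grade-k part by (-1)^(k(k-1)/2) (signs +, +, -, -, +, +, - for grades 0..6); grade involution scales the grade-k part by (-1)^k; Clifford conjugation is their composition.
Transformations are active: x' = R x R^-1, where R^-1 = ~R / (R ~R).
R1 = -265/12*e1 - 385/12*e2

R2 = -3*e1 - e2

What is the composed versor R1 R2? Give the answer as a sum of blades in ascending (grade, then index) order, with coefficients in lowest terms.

Distribute over the terms of R1 (each basis-blade product reordered to ascending indices, repeated generators contracted through their squares):
(-265/12*e1) R2 = -265/4 + 265/12*e1 e2
(-385/12*e2) R2 = -385/12 - 385/4*e1 e2
Summing the partial products and collecting blades:
Answer: -295/3 - 445/6*e1 e2


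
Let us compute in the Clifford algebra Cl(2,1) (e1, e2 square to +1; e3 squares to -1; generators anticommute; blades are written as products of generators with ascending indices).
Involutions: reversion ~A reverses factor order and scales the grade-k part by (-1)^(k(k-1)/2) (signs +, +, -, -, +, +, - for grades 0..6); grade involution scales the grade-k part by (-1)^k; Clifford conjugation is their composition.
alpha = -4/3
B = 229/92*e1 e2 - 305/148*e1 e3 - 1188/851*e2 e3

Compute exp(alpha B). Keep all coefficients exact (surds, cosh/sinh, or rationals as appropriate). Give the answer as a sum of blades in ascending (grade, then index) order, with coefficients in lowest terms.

B^2 term by term: the squares give (229/92)^2*(e1 e2)^2 + (-305/148)^2*(e1 e3)^2 + (-1188/851)^2*(e2 e3)^2 = 52441/8464*(-1) + 93025/21904*(+1) + 1411344/724201*(+1) = 0 (each basis 2-blade squares to minus the product of its generators' squares); cross terms between blades sharing an index anticommute and cancel. So B^2 = 0.
B^2 = 0, hence only two terms survive: exp(alpha B) = 1 + alpha B (parabolic case).
Answer: 1 - 229/69*e1 e2 + 305/111*e1 e3 + 1584/851*e2 e3


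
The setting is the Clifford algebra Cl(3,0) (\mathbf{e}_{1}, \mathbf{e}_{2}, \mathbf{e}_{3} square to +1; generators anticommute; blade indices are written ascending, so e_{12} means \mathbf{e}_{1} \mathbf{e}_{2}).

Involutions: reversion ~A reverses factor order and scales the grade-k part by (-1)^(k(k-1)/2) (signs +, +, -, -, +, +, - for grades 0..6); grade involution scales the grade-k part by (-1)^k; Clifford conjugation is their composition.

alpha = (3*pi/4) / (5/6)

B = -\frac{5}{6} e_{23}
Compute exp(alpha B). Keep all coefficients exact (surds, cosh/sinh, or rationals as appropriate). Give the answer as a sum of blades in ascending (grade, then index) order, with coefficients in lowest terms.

B^2 = (-\frac{5}{6})^2*(e_{23})^2 = \frac{25}{36}*(-1) = -\frac{25}{36} (a basis 2-blade squares to minus the product of its generators' squares).
B^2 = -\frac{25}{36} — the series telescopes trigonometrically here: l = \frac{5}{6}, alpha*l = \frac{3 \pi}{4}, so exp(alpha B) = cos(\frac{3 \pi}{4}) + (sin(\frac{3 \pi}{4})/(\frac{5}{6}))*B = - \frac{\sqrt{2}}{2} + (\frac{3 \sqrt{2}}{5})*B.
Answer: - \frac{\sqrt{2}}{2} - \frac{\sqrt{2}}{2} e_{23}


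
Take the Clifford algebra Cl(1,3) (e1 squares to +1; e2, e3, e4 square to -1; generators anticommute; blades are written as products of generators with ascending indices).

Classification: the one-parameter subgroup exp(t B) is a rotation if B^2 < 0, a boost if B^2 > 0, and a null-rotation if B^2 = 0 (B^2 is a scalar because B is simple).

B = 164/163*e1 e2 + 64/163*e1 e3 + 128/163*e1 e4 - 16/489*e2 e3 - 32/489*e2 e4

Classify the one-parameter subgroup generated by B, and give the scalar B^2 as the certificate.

B^2 term by term: the squares give (164/163)^2*(e1 e2)^2 + (64/163)^2*(e1 e3)^2 + (128/163)^2*(e1 e4)^2 + (-16/489)^2*(e2 e3)^2 + (-32/489)^2*(e2 e4)^2 = 26896/26569*(+1) + 4096/26569*(+1) + 16384/26569*(+1) + 256/239121*(-1) + 1024/239121*(-1) = 16/9 (each basis 2-blade squares to minus the product of its generators' squares); cross terms between blades sharing an index anticommute and cancel; the commuting (index-disjoint) pairs give grade-4 terms 2*c*c'*(blade product), which cancel blade by blade — e1 e2 e3 e4: 4096/79707 - 4096/79707 = 0 — confirming B is simple. So B^2 = 16/9.
Answer: boost, certificate B^2 = 16/9. No conjugation can change B^2 = 16/9; the sign gives the class.


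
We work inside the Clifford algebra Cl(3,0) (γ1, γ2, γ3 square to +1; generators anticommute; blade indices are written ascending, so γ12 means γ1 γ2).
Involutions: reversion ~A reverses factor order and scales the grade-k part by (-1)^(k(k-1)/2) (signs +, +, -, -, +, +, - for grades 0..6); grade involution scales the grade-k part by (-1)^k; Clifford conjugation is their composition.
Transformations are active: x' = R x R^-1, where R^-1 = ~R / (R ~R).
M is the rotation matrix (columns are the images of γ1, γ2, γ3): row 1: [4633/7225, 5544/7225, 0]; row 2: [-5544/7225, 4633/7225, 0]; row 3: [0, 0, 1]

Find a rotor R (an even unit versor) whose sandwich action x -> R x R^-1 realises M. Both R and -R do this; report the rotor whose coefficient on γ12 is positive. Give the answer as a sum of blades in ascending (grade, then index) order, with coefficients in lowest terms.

Method: write R = a + b12*γ12 + b13*γ13 + b23*γ23 with a^2 + b12^2 + b13^2 + b23^2 = 1 (so R^-1 = ~R). Expanding the columns R e_j ~R gives tr M = 4a^2 - 1 and, from the antisymmetric part, M21 - M12 = -4a*b12, M13 - M31 = 4a*b13, M32 - M23 = -4a*b23.
Here tr M = 16491/7225, so a^2 = (1 + tr M)/4 = 5929/7225 and a = ±77/85. Taking a = 77/85: M21 - M12 = -11088/7225, M13 - M31 = 0, M32 - M23 = 0, giving b12 = 36/85, b13 = 0, b23 = 0, i.e. R = 77/85 + 36/85*γ12.
Its γ12 coefficient is already positive.
Answer: 77/85 + 36/85*γ12. Note: both R and -R realise this M (trace 16491/7225); the covering map identifies them, and the γ12-coefficient sign is the tie-breaker.


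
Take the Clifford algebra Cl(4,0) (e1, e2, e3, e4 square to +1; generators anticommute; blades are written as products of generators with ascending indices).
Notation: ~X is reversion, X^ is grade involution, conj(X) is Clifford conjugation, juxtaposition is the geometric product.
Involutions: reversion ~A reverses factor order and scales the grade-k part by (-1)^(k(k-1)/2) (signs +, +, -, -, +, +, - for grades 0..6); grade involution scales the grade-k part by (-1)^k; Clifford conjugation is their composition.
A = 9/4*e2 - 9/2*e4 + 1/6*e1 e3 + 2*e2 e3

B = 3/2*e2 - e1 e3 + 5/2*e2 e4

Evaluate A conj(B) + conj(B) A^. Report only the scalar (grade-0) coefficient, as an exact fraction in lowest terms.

first term: -85/24 - 45/4*e2 + 3*e3 - 45/8*e4 + 2*e1 e2 - 27/4*e2 e4 + 5*e3 e4 - 2*e1 e2 e3 - 9/2*e1 e3 e4 + 5/12*e1 e2 e3 e4
second term: 77/24 - 45/4*e2 - 3*e3 - 45/8*e4 - 2*e1 e2 - 27/4*e2 e4 - 5*e3 e4 + 5/2*e1 e2 e3 + 9/2*e1 e3 e4 + 5/12*e1 e2 e3 e4
Answer: -1/3


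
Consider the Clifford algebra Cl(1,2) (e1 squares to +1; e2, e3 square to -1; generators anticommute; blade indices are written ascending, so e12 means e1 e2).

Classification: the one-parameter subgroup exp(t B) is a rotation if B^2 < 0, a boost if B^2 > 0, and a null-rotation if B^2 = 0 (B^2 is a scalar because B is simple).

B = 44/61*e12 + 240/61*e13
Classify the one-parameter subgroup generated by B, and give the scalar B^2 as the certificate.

B^2 term by term: the squares give (44/61)^2*(e12)^2 + (240/61)^2*(e13)^2 = 1936/3721*(+1) + 57600/3721*(+1) = 16 (each basis 2-blade squares to minus the product of its generators' squares); cross terms between blades sharing an index anticommute and cancel. So B^2 = 16.
Answer: boost, certificate B^2 = 16. Why this suffices: the scalar 16 survives any versor conjugation, so its sign alone determines the class however B is presented.


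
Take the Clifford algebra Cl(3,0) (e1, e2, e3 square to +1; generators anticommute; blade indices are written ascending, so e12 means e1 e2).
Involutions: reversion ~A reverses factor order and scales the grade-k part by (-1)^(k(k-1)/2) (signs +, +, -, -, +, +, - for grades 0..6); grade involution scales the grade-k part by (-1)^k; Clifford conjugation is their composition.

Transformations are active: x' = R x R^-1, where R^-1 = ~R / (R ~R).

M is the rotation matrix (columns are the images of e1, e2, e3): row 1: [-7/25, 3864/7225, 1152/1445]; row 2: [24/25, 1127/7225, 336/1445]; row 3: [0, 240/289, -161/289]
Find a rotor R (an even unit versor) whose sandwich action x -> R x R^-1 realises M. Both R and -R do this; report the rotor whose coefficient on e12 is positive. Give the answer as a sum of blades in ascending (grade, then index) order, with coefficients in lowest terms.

Method: write R = a + b12*e12 + b13*e13 + b23*e23 with a^2 + b12^2 + b13^2 + b23^2 = 1 (so R^-1 = ~R). Expanding the columns R e_j ~R gives tr M = 4a^2 - 1 and, from the antisymmetric part, M21 - M12 = -4a*b12, M13 - M31 = 4a*b13, M32 - M23 = -4a*b23.
Here tr M = -4921/7225, so a^2 = (1 + tr M)/4 = 576/7225 and a = ±24/85. Taking a = 24/85: M21 - M12 = 3072/7225, M13 - M31 = 1152/1445, M32 - M23 = 864/1445, giving b12 = -32/85, b13 = 12/17, b23 = -9/17, i.e. R = 24/85 - 32/85*e12 + 12/17*e13 - 9/17*e23.
Its e12 coefficient is negative, so report the other preimage -R.
Answer: -24/85 + 32/85*e12 - 12/17*e13 + 9/17*e23. Note: both R and -R realise this M (trace -4921/7225); the covering map identifies them, and the e12-coefficient sign is the tie-breaker.


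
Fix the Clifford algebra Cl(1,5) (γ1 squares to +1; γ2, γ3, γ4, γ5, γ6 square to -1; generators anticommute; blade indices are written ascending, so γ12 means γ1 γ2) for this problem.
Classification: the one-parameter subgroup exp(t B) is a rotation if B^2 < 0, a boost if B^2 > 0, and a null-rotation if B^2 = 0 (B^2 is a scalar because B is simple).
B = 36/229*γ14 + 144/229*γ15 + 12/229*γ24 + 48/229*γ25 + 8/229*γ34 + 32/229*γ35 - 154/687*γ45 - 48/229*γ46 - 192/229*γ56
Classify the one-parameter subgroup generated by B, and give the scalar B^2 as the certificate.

B^2 term by term: the squares give (36/229)^2*(γ14)^2 + (144/229)^2*(γ15)^2 + (12/229)^2*(γ24)^2 + (48/229)^2*(γ25)^2 + (8/229)^2*(γ34)^2 + (32/229)^2*(γ35)^2 + (-154/687)^2*(γ45)^2 + (-48/229)^2*(γ46)^2 + (-192/229)^2*(γ56)^2 = 1296/52441*(+1) + 20736/52441*(+1) + 144/52441*(-1) + 2304/52441*(-1) + 64/52441*(-1) + 1024/52441*(-1) + 23716/471969*(-1) + 2304/52441*(-1) + 36864/52441*(-1) = -4/9 (each basis 2-blade squares to minus the product of its generators' squares); cross terms between blades sharing an index anticommute and cancel; the commuting (index-disjoint) pairs give grade-4 terms 2*c*c'*(blade product), which cancel blade by blade — γ1245: -3456/52441 + 3456/52441 = 0; γ1345: -2304/52441 + 2304/52441 = 0; γ1456: -13824/52441 + 13824/52441 = 0; γ2345: -768/52441 + 768/52441 = 0; γ2456: -4608/52441 + 4608/52441 = 0; γ3456: -3072/52441 + 3072/52441 = 0 — confirming B is simple. So B^2 = -4/9.
Answer: rotation, certificate B^2 = -4/9. Check the certificate: B^2 = -4/9, and that sign is decisive whatever form B takes.


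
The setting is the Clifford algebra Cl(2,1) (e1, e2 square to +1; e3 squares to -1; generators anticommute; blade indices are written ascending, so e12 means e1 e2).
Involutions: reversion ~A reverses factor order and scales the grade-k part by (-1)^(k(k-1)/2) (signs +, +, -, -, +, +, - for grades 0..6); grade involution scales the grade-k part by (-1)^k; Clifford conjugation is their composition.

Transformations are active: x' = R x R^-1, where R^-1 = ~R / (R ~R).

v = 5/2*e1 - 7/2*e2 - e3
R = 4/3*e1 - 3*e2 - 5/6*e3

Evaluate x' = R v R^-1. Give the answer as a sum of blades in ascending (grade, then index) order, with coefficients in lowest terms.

~R = 4/3*e1 - 3*e2 - 5/6*e3, and R ~R = 121/12, so R^-1 = ~R / (121/12).
R v = 13 + 17/6*e12 + 3/4*e13 + 1/12*e23
Answer: 227/242*e1 - 1025/242*e2 - 139/121*e3


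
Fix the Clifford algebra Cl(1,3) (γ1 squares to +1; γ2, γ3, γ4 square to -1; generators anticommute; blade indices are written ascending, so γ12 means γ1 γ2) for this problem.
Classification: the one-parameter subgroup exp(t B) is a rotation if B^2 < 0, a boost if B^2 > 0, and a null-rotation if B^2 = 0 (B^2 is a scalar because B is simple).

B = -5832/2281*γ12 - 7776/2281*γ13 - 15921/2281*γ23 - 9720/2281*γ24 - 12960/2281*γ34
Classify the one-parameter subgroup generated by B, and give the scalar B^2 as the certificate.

B^2 term by term: the squares give (-5832/2281)^2*(γ12)^2 + (-7776/2281)^2*(γ13)^2 + (-15921/2281)^2*(γ23)^2 + (-9720/2281)^2*(γ24)^2 + (-12960/2281)^2*(γ34)^2 = 34012224/5202961*(+1) + 60466176/5202961*(+1) + 253478241/5202961*(-1) + 94478400/5202961*(-1) + 167961600/5202961*(-1) = -81 (each basis 2-blade squares to minus the product of its generators' squares); cross terms between blades sharing an index anticommute and cancel; the commuting (index-disjoint) pairs give grade-4 terms 2*c*c'*(blade product), which cancel blade by blade — γ1234: 151165440/5202961 - 151165440/5202961 = 0 — confirming B is simple. So B^2 = -81.
Answer: rotation, certificate B^2 = -81. Certificate logic: -81 is a conjugation-invariant scalar, so its sign fixes rotation versus boost versus null-rotation outright.


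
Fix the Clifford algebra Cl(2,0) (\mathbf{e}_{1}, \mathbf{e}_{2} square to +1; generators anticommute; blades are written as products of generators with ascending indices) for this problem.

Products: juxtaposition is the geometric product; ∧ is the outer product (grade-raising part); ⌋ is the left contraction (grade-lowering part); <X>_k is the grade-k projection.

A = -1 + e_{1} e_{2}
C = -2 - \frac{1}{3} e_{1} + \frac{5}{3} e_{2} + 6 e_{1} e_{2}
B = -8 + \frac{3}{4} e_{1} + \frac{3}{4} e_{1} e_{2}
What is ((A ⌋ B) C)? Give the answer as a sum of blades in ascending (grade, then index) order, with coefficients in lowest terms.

step 1: \frac{29}{4} - \frac{3}{4} e_{1} - \frac{3}{4} e_{1} e_{2}
step 2: -\frac{39}{4} - \frac{13}{6} e_{1} + \frac{22}{3} e_{2} + \frac{175}{4} e_{1} e_{2}
Answer: -\frac{39}{4} - \frac{13}{6} e_{1} + \frac{22}{3} e_{2} + \frac{175}{4} e_{1} e_{2}


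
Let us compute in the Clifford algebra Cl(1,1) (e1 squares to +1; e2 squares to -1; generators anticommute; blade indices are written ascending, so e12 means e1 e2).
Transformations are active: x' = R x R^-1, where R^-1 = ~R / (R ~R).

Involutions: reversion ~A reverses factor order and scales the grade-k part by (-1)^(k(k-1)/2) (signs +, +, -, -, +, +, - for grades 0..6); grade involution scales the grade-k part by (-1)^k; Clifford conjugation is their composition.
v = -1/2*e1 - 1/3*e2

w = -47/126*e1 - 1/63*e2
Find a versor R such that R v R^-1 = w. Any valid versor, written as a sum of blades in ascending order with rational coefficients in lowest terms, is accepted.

R = v + w = -55/63*e1 - 22/63*e2 works: the equal norms (5/36) guarantee its sandwich swaps v into w.
Answer: -55/63*e1 - 22/63*e2


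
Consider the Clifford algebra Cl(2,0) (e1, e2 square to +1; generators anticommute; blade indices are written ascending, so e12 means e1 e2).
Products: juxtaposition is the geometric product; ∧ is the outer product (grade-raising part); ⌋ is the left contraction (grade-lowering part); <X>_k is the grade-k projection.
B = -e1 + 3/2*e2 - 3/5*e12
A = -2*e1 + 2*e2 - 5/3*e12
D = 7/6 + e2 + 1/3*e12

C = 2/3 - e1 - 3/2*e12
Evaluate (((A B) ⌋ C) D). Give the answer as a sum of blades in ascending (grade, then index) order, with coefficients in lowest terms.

step 1: 4 - 13/10*e1 - 7/15*e2 - e12
step 2: 37/15 - 47/10*e1 + 39/20*e2 - 6*e12
step 3: 1229/180 - 182/15*e1 + 127/40*e2 - 979/90*e12
Answer: 1229/180 - 182/15*e1 + 127/40*e2 - 979/90*e12


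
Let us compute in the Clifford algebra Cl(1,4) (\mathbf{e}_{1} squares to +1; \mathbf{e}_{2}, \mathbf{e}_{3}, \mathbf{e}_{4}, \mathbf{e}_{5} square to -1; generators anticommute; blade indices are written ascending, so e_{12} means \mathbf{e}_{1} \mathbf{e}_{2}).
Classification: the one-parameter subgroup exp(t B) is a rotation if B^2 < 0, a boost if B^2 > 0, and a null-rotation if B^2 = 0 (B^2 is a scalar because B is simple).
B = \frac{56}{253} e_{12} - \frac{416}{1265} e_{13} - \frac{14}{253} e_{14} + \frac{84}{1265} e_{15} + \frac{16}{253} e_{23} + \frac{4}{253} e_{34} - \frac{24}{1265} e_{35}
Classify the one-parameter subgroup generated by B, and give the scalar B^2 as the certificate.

B^2 term by term: the squares give (\frac{56}{253})^2*(e_{12})^2 + (-\frac{416}{1265})^2*(e_{13})^2 + (-\frac{14}{253})^2*(e_{14})^2 + (\frac{84}{1265})^2*(e_{15})^2 + (\frac{16}{253})^2*(e_{23})^2 + (\frac{4}{253})^2*(e_{34})^2 + (-\frac{24}{1265})^2*(e_{35})^2 = \frac{3136}{64009}*(+1) + \frac{173056}{1600225}*(+1) + \frac{196}{64009}*(+1) + \frac{7056}{1600225}*(+1) + \frac{256}{64009}*(-1) + \frac{16}{64009}*(-1) + \frac{576}{1600225}*(-1) = \frac{4}{25} (each basis 2-blade squares to minus the product of its generators' squares); cross terms between blades sharing an index anticommute and cancel; the commuting (index-disjoint) pairs give grade-4 terms 2*c*c'*(blade product), which cancel blade by blade — e_{1234}: \frac{448}{64009} - \frac{448}{64009} = 0; e_{1235}: -\frac{2688}{320045} + \frac{2688}{320045} = 0; e_{1345}: -\frac{672}{320045} + \frac{672}{320045} = 0 — confirming B is simple. So B^2 = \frac{4}{25}.
Answer: boost, certificate B^2 = \frac{4}{25}. The invariant at work: B^2 = \frac{4}{25} is unchanged by conjugation, hence its sign classifies the subgroup whatever basis B is written in.


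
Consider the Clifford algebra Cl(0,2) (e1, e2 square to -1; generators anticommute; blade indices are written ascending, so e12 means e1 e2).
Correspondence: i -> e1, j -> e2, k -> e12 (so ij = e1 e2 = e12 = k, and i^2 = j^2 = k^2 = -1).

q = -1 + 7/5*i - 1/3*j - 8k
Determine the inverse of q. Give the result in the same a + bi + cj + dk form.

In blades: q = -1 + 7/5*e1 - 1/3*e2 - 8*e12.
With qbar = -1 - 7/5*e1 + 1/3*e2 + 8*e12 (scalar fixed, mapped units negated), q qbar = 15091/225 (the sum of squared coefficients), so q^-1 = qbar / (15091/225) = -225/15091 - 315/15091*e1 + 75/15091*e2 + 1800/15091*e12; translating back:
Answer: -225/15091 - 315/15091*i + 75/15091*j + 1800/15091*k


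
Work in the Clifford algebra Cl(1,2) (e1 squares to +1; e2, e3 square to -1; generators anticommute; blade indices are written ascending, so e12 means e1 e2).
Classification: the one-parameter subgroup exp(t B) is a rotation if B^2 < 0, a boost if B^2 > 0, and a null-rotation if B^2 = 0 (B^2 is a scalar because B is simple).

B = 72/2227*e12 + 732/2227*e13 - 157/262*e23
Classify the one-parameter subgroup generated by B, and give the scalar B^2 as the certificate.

B^2 term by term: the squares give (72/2227)^2*(e12)^2 + (732/2227)^2*(e13)^2 + (-157/262)^2*(e23)^2 = 5184/4959529*(+1) + 535824/4959529*(+1) + 24649/68644*(-1) = -1/4 (each basis 2-blade squares to minus the product of its generators' squares); cross terms between blades sharing an index anticommute and cancel. So B^2 = -1/4.
Answer: rotation, certificate B^2 = -1/4. The invariant at work: B^2 = -1/4 is unchanged by conjugation, hence its sign classifies the subgroup whatever basis B is written in.


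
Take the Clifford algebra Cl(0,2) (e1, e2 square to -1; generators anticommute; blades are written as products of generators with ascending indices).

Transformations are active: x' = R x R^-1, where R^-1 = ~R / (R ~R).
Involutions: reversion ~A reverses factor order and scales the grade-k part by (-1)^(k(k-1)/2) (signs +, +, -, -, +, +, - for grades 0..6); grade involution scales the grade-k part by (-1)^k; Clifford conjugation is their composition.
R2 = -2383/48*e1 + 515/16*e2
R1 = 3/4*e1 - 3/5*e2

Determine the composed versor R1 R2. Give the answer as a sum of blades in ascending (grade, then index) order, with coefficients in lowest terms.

Distribute over the terms of R1 (each basis-blade product reordered to ascending indices, repeated generators contracted through their squares):
(3/4*e1) R2 = 2383/64 + 1545/64*e1 e2
(-3/5*e2) R2 = 309/16 - 2383/80*e1 e2
Summing the partial products and collecting blades:
Answer: 3619/64 - 1807/320*e1 e2


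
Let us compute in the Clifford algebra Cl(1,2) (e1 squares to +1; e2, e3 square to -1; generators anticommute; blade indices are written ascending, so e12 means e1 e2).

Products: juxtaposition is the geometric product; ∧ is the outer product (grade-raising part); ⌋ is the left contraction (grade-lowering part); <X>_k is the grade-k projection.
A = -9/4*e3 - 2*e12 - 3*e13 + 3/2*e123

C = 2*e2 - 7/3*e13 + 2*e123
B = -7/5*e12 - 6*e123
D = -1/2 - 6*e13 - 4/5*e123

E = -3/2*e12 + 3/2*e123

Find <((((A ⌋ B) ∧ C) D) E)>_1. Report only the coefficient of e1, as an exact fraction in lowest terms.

step 1: 59/5 - 18*e2 + 12*e3 - 27/2*e12
step 2: 118/5*e2 - 413/15*e13 - 24*e23 - 92/5*e123
step 3: 3762/25 - 96/5*e1 - 10817/75*e2 - 144*e12 - 767/150*e13 + 12*e23 + 754/5*e123
step 4: -51/5 + 9917/50*e1 + 3647/100*e2 - 2211/5*e3 - 5643/25*e12 - 11717/50*e13 - 2113/100*e23 + 5643/25*e123
step 5: 9917/50*e1 + 3647/100*e2 - 2211/5*e3
Answer: 9917/50


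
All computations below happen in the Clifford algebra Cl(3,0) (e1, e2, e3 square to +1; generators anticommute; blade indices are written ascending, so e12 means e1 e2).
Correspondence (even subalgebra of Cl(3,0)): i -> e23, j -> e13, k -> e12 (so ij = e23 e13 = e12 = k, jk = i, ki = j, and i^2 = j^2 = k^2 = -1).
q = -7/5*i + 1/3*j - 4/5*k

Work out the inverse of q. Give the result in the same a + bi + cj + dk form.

In blades: q = -4/5*e12 + 1/3*e13 - 7/5*e23.
With qbar = 4/5*e12 - 1/3*e13 + 7/5*e23 (scalar fixed, mapped units negated), q qbar = 122/45 (the sum of squared coefficients), so q^-1 = qbar / (122/45) = 18/61*e12 - 15/122*e13 + 63/122*e23; translating back:
Answer: 63/122*i - 15/122*j + 18/61*k


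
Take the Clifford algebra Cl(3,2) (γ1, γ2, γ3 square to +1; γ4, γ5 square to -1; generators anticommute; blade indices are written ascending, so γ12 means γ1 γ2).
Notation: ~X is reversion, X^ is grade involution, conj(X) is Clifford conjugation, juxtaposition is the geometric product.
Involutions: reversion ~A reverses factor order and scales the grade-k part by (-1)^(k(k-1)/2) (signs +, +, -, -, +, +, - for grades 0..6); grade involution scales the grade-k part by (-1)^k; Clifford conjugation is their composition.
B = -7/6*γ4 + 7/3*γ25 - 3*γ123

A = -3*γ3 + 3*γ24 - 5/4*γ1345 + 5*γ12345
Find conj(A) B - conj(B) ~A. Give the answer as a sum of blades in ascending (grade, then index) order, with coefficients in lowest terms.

first term: -7/2*γ2 - 9*γ12 - 7/2*γ34 - 8*γ45 - 8/3*γ134 + 35/24*γ135 - 7*γ235 + 15/4*γ245 - 35/12*γ1234 + 35/6*γ1235
second term: -7/2*γ2 + 9*γ12 + 7/2*γ34 + 22*γ45 - 62/3*γ134 + 35/24*γ135 - 7*γ235 + 15/4*γ245 - 35/12*γ1234 + 35/6*γ1235
Answer: -18*γ12 - 7*γ34 - 30*γ45 + 18*γ134


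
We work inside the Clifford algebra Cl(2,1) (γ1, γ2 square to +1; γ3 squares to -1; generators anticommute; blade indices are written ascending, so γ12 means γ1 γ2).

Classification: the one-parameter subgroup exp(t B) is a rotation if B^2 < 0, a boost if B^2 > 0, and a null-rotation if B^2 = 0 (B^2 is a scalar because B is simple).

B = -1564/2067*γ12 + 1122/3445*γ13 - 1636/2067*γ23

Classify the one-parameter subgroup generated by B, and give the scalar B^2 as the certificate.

B^2 term by term: the squares give (-1564/2067)^2*(γ12)^2 + (1122/3445)^2*(γ13)^2 + (-1636/2067)^2*(γ23)^2 = 2446096/4272489*(-1) + 1258884/11868025*(+1) + 2676496/4272489*(+1) = 4/25 (each basis 2-blade squares to minus the product of its generators' squares); cross terms between blades sharing an index anticommute and cancel. So B^2 = 4/25.
Answer: boost, certificate B^2 = 4/25. Note: conjugating B changes its blade decomposition but never the scalar B^2 = 4/25, whose sign settles the classification.


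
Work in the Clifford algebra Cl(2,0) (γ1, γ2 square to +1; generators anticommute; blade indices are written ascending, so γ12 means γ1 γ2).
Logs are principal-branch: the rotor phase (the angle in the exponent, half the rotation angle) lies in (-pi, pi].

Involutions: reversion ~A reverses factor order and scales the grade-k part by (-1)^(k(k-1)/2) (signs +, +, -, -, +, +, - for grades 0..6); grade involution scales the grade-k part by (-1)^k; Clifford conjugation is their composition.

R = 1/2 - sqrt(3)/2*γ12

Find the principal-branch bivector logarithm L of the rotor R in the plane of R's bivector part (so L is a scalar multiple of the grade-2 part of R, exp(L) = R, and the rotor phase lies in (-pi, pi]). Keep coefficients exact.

The scalar part of R is 1/2, which fixes the principal-branch rotor phase; the unit plane is then the bivector part divided by the sine of that phase, and L is that plane scaled by the phase.
Concretely: cos(phase) = 1/2 gives phase = ±pi/3, and since phase/sin(phase) is even the sign is immaterial: L = (phase/sin(phase)) * <R>_2 = (2*sqrt(3)*pi/9) * <R>_2.
Answer: -pi/3*γ12


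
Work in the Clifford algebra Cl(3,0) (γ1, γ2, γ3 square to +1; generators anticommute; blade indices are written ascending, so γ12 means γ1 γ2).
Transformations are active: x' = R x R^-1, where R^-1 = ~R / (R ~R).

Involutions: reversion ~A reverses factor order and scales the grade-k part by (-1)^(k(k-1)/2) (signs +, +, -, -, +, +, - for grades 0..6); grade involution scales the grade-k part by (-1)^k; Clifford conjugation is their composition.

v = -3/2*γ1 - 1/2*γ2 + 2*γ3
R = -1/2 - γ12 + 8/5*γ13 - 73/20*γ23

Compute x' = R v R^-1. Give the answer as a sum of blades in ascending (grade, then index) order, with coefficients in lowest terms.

~R = -1/2 + γ12 - 8/5*γ13 + 73/20*γ23, and R ~R = 6853/400, so R^-1 = ~R / (6853/400).
R v = 89/20*γ1 - 171/20*γ2 - 17/40*γ3 + 171/40*γ123
Answer: -7967/13706*γ1 + 2749/13706*γ2 - 16956/6853*γ3


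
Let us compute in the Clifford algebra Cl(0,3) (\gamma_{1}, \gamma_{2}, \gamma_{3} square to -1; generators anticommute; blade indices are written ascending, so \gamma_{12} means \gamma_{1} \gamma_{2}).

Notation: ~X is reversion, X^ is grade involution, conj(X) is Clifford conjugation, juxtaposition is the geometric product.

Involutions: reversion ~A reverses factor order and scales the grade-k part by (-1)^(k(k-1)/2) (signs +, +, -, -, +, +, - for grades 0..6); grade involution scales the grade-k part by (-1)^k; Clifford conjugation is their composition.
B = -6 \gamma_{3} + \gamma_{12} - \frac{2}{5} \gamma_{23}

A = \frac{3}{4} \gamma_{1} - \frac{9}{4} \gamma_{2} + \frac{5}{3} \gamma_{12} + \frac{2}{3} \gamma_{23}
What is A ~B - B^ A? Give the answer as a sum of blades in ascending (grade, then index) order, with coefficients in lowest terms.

first term: \frac{7}{5} + \frac{9}{4} \gamma_{1} + \frac{19}{4} \gamma_{2} + \frac{9}{10} \gamma_{3} - \frac{35}{6} \gamma_{13} + \frac{27}{2} \gamma_{23} - \frac{97}{10} \gamma_{123}
second term: -\frac{7}{5} + \frac{9}{4} \gamma_{1} + \frac{19}{4} \gamma_{2} + \frac{9}{10} \gamma_{3} - \frac{35}{6} \gamma_{13} + \frac{27}{2} \gamma_{23} + \frac{97}{10} \gamma_{123}
Answer: \frac{14}{5} - \frac{97}{5} \gamma_{123}


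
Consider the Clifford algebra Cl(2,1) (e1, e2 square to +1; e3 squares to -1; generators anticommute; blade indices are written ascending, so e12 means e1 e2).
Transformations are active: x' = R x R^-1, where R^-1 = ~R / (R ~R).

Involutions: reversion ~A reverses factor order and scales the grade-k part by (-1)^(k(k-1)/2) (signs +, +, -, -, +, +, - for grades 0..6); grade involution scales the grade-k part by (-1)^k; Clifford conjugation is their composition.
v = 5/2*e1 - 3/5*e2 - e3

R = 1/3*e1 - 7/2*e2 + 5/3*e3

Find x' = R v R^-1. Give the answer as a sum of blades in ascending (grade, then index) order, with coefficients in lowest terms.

~R = 1/3*e1 - 7/2*e2 + 5/3*e3, and R ~R = 115/12, so R^-1 = ~R / (115/12).
R v = 23/5 + 171/20*e12 - 9/2*e13 + 9/2*e23
Answer: -109/50*e1 - 69/25*e2 + 13/5*e3


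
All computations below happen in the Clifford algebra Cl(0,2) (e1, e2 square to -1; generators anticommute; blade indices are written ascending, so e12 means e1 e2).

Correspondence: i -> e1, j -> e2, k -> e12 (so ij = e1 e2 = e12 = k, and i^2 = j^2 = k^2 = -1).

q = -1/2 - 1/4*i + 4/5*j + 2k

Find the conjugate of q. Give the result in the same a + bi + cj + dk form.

In blades: q = -1/2 - 1/4*e1 + 4/5*e2 + 2*e12.
Conjugation here is Clifford conjugation: the scalar is fixed and the grade-1 and grade-2 blades all flip sign, giving -1/2 + 1/4*e1 - 4/5*e2 - 2*e12; translating back:
Answer: -1/2 + 1/4*i - 4/5*j - 2k


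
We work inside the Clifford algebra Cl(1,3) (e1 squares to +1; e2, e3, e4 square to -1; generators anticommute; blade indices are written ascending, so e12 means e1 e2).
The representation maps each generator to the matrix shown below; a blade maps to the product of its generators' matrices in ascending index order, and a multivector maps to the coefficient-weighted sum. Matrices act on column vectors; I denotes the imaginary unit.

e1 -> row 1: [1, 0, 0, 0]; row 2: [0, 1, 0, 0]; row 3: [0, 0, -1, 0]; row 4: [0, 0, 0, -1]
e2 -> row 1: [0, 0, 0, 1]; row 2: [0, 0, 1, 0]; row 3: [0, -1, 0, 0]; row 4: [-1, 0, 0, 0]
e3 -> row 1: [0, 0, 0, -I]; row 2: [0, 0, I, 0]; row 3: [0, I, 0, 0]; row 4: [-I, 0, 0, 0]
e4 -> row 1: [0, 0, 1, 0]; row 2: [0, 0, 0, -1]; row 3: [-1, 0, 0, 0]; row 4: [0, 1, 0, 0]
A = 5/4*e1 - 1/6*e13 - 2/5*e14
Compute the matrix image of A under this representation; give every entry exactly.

Bivector images (products of the table entries): rho(e13) = rho(e1)rho(e3) = row 1: [0, 0, 0, -I]; row 2: [0, 0, I, 0]; row 3: [0, -I, 0, 0]; row 4: [I, 0, 0, 0]; rho(e14) = rho(e1)rho(e4) = row 1: [0, 0, 1, 0]; row 2: [0, 0, 0, -1]; row 3: [1, 0, 0, 0]; row 4: [0, -1, 0, 0].
M = (5/4)*rho(e1) + (-1/6)*rho(e13) + (-2/5)*rho(e14), summed entrywise:
Answer: row 1: [5/4, 0, -2/5, I/6]; row 2: [0, 5/4, -I/6, 2/5]; row 3: [-2/5, I/6, -5/4, 0]; row 4: [-I/6, 2/5, 0, -5/4]


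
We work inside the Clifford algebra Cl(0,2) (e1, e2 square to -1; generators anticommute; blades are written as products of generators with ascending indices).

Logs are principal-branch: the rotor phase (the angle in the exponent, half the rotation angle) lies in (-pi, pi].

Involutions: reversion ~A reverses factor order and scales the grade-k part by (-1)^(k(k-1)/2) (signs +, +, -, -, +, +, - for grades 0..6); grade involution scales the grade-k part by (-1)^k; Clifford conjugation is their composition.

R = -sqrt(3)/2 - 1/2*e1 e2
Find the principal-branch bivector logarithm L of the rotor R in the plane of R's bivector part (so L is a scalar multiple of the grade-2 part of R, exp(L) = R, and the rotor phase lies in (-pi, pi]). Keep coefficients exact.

The scalar part of R is -sqrt(3)/2, so the principal-branch rotor phase is pinned; divide the bivector part by its sine to get the unit plane — L is the phase times that plane.
Concretely: cos(phase) = -sqrt(3)/2 gives phase = ±5*pi/6, and since phase/sin(phase) is even the sign is immaterial: L = (phase/sin(phase)) * <R>_2 = (5*pi/3) * <R>_2.
Answer: -5*pi/6*e1 e2


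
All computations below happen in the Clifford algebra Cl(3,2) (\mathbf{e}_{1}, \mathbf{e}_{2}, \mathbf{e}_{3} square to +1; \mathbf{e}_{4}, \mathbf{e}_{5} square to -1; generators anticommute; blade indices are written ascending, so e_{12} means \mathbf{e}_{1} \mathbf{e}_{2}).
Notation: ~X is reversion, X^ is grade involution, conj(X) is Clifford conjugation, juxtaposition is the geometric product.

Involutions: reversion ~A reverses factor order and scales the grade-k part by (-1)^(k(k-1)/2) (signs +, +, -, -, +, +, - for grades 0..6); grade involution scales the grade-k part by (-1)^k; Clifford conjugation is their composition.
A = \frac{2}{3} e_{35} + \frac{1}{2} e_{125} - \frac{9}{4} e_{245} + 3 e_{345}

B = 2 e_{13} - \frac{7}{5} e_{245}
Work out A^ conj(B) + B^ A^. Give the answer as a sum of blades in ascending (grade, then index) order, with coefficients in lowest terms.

first term: \frac{63}{20} - \frac{7}{10} e_{14} + \frac{4}{3} e_{15} + \frac{21}{5} e_{23} - 6 e_{145} - \frac{14}{15} e_{234} - e_{235} + \frac{9}{2} e_{12345}
second term: -\frac{63}{20} - \frac{7}{10} e_{14} + \frac{4}{3} e_{15} + \frac{21}{5} e_{23} - 6 e_{145} - \frac{14}{15} e_{234} - e_{235} - \frac{9}{2} e_{12345}
Answer: -\frac{7}{5} e_{14} + \frac{8}{3} e_{15} + \frac{42}{5} e_{23} - 12 e_{145} - \frac{28}{15} e_{234} - 2 e_{235}
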